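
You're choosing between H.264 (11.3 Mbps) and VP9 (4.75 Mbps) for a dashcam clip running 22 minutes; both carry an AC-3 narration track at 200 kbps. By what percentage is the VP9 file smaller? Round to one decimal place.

22 min = 1320 s
Audio: 200 kbps = 0.200 Mbps.
H.264: 11.500 Mbps × 1320 s = 15180.0 Mb = 1.897 GB.
VP9: 4.950 Mbps × 1320 s = 6534.0 Mb = 0.817 GB.
Reduction: (1 − 0.817/1.897) × 100 = 56.96%.

57.0%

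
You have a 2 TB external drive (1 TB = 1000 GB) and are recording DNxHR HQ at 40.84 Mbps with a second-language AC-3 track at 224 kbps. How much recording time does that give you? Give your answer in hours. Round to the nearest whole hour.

Audio: 224 kbps = 0.224 Mbps.
Total bitrate: 40.84 + 0.224 = 41.064 Mbps.
Capacity: 2 TB = 16,000,000 Mb.
Recording time: 16,000,000 / 41.064 = 389,636 s ≈ 108 hours.

108 hours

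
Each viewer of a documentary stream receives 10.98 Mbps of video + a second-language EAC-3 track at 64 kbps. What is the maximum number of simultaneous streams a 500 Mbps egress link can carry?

Audio: 64 kbps = 0.064 Mbps.
Per-viewer media rate: 11.044 Mbps.
500 Mbps = 500.0 Mbps; 500.0 / 11.044 = 45.27 → 45 viewers.

45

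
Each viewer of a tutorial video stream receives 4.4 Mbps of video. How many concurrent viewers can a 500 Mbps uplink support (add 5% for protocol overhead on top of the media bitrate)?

108

On the wire with 5% overhead: 4.620 Mbps.
500 Mbps = 500.0 Mbps; 500.0 / 4.620 = 108.23 → 108 viewers.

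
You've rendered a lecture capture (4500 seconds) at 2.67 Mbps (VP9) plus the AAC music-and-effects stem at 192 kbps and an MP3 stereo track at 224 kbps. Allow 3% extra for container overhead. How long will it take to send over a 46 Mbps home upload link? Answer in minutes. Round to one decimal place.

Audio total: 192 + 224 = 416 kbps = 0.416 Mbps.
Total bitrate: 3.086 Mbps.
File: 3.086 Mbps × 4500 s = 13887.0 Mb.
With 3% container overhead: ×1.03. → 14303.6 Mb.
At 46 Mbps: 14303.6 / 46 = 310.9 s ≈ 5.18 minutes.

5.2 minutes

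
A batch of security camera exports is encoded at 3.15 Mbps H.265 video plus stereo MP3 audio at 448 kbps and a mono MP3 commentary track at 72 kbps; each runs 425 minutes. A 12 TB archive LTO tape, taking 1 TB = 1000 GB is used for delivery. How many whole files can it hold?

1025

425 min = 25500 s
Audio total: 448 + 72 = 520 kbps = 0.520 Mbps.
Total bitrate: 3.670 Mbps.
Per item: 3.670 Mbps × 25500 s = 93,585 Mb = 11,698 MB.
Capacity: 12 TB = 96,000,000 Mb; 1025.81 items → 1025 complete.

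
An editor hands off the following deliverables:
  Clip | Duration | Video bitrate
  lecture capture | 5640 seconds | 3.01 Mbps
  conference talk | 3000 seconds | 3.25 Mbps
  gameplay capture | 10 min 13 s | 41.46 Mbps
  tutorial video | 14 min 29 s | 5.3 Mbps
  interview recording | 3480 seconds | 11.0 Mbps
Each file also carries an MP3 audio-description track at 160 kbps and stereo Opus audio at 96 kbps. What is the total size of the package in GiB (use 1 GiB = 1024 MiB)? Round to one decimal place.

Audio total: 160 + 96 = 256 kbps = 0.256 Mbps.
lecture capture: 3.266 Mbps × 5640 s = 18420.2 Mb
conference talk: 3.506 Mbps × 3000 s = 10518.0 Mb
gameplay capture: 41.716 Mbps × 613 s = 25571.9 Mb
tutorial video: 5.556 Mbps × 869 s = 4828.2 Mb
interview recording: 11.256 Mbps × 3480 s = 39170.9 Mb
Total: 98509.2 Mb = 12313.6 MB.
= 11.47 GiB.

11.5 GiB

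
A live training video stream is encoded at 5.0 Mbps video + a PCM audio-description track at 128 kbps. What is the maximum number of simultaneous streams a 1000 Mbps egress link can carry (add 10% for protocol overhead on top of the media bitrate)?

177

Audio: 128 kbps = 0.128 Mbps.
Per-viewer media rate: 5.128 Mbps.
On the wire with 10% overhead: 5.641 Mbps.
1000 Mbps = 1,000 Mbps; 1,000 / 5.641 = 177.28 → 177 viewers.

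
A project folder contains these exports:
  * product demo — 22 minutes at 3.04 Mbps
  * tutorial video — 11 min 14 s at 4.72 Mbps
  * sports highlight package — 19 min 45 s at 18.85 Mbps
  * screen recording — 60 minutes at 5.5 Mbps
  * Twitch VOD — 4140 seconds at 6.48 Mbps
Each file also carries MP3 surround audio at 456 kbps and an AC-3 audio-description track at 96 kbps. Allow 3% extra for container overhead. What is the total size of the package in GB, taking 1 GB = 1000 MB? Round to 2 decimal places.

Audio total: 456 + 96 = 552 kbps = 0.552 Mbps.
product demo: 3.592 Mbps × 1320 s × 1.03 = 4883.7 Mb
tutorial video: 5.272 Mbps × 674 s × 1.03 = 3659.9 Mb
sports highlight package: 19.402 Mbps × 1185 s × 1.03 = 23681.1 Mb
screen recording: 6.052 Mbps × 3600 s × 1.03 = 22440.8 Mb
Twitch VOD: 7.032 Mbps × 4140 s × 1.03 = 29985.9 Mb
Total: 84651.4 Mb = 10581.4 MB.
= 10.58 GB.

10.58 GB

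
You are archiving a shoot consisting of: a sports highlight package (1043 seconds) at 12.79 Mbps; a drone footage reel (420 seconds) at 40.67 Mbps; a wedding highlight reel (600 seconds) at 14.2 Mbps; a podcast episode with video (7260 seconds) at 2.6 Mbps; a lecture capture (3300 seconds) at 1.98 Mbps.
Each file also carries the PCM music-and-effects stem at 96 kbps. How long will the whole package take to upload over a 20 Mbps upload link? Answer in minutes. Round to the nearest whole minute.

55 minutes

Audio: 96 kbps = 0.096 Mbps.
sports highlight package: 12.886 Mbps × 1043 s = 13440.1 Mb
drone footage reel: 40.766 Mbps × 420 s = 17121.7 Mb
wedding highlight reel: 14.296 Mbps × 600 s = 8577.6 Mb
podcast episode with video: 2.696 Mbps × 7260 s = 19573.0 Mb
lecture capture: 2.076 Mbps × 3300 s = 6850.8 Mb
Total: 65563.2 Mb = 8195.4 MB.
At 20 Mbps: 65563.2 / 20 = 3278 s ≈ 54.6 minutes.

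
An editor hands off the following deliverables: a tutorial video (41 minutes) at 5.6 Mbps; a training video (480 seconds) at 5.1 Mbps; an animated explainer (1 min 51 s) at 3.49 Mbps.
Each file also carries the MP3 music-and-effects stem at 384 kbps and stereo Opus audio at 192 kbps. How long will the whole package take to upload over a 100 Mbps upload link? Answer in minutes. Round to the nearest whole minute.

Audio total: 384 + 192 = 576 kbps = 0.576 Mbps.
tutorial video: 6.176 Mbps × 2460 s = 15193.0 Mb
training video: 5.676 Mbps × 480 s = 2724.5 Mb
animated explainer: 4.066 Mbps × 111 s = 451.3 Mb
Total: 18368.8 Mb = 2296.1 MB.
At 100 Mbps: 18368.8 / 100 = 184 s ≈ 3.06 minutes.

3 minutes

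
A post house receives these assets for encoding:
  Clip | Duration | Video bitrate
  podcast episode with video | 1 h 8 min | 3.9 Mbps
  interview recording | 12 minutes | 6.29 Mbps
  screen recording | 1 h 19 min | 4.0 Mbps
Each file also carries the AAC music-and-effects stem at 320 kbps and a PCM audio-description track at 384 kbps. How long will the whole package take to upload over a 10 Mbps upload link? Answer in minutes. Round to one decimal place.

Audio total: 320 + 384 = 704 kbps = 0.704 Mbps.
podcast episode with video: 4.604 Mbps × 4080 s = 18784.3 Mb
interview recording: 6.994 Mbps × 720 s = 5035.7 Mb
screen recording: 4.704 Mbps × 4740 s = 22297.0 Mb
Total: 46117.0 Mb = 5764.6 MB.
At 10 Mbps: 46117.0 / 10 = 4612 s ≈ 76.9 minutes.

76.9 minutes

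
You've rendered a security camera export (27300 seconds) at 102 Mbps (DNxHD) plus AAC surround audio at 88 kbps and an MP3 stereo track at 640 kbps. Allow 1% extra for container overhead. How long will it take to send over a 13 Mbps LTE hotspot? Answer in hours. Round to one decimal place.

60.5 hours

Audio total: 88 + 640 = 728 kbps = 0.728 Mbps.
Total bitrate: 102.728 Mbps.
File: 102.728 Mbps × 27300 s = 2804474.4 Mb.
With 1% container overhead: ×1.01. → 2832519.1 Mb.
At 13 Mbps: 2832519.1 / 13 = 217886.1 s ≈ 60.5 hours.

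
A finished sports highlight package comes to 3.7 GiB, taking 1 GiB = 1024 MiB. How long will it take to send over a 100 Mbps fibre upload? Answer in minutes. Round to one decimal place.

File: 3.7 GiB = 31782.8 Mb.
At 100 Mbps: 31782.8 / 100 = 317.8 s ≈ 5.3 minutes.

5.3 minutes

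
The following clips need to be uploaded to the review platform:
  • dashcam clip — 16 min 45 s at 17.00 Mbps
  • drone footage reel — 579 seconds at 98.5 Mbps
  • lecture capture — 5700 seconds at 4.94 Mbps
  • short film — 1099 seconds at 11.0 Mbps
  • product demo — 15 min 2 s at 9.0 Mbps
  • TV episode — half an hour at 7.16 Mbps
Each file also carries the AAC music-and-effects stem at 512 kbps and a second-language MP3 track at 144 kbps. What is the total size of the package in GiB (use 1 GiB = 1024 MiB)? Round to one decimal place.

16.6 GiB

Audio total: 512 + 144 = 656 kbps = 0.656 Mbps.
dashcam clip: 17.656 Mbps × 1005 s = 17744.3 Mb
drone footage reel: 99.156 Mbps × 579 s = 57411.3 Mb
lecture capture: 5.596 Mbps × 5700 s = 31897.2 Mb
short film: 11.656 Mbps × 1099 s = 12809.9 Mb
product demo: 9.656 Mbps × 902 s = 8709.7 Mb
TV episode: 7.816 Mbps × 1800 s = 14068.8 Mb
Total: 142641.3 Mb = 17830.2 MB.
= 16.61 GiB.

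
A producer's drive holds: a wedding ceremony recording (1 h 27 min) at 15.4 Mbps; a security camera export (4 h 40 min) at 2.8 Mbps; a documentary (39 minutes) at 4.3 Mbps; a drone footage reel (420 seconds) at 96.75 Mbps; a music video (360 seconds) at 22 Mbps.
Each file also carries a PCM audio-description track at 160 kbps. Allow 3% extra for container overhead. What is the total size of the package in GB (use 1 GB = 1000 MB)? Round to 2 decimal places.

Audio: 160 kbps = 0.160 Mbps.
wedding ceremony recording: 15.560 Mbps × 5220 s × 1.03 = 83659.9 Mb
security camera export: 2.960 Mbps × 16800 s × 1.03 = 51219.8 Mb
documentary: 4.460 Mbps × 2340 s × 1.03 = 10749.5 Mb
drone footage reel: 96.910 Mbps × 420 s × 1.03 = 41923.3 Mb
music video: 22.160 Mbps × 360 s × 1.03 = 8216.9 Mb
Total: 195769.4 Mb = 24471.2 MB.
= 24.47 GB.

24.47 GB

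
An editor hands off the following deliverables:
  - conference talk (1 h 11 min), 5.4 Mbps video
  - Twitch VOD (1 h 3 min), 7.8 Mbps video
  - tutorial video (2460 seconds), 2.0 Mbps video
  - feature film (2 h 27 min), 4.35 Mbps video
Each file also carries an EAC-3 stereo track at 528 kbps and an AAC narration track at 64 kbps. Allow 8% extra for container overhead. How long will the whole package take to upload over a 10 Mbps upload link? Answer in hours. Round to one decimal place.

Audio total: 528 + 64 = 592 kbps = 0.592 Mbps.
conference talk: 5.992 Mbps × 4260 s × 1.08 = 27568.0 Mb
Twitch VOD: 8.392 Mbps × 3780 s × 1.08 = 34259.5 Mb
tutorial video: 2.592 Mbps × 2460 s × 1.08 = 6886.4 Mb
feature film: 4.942 Mbps × 8820 s × 1.08 = 47075.5 Mb
Total: 115789.4 Mb = 14473.7 MB.
At 10 Mbps: 115789.4 / 10 = 11579 s ≈ 3.22 hours.

3.2 hours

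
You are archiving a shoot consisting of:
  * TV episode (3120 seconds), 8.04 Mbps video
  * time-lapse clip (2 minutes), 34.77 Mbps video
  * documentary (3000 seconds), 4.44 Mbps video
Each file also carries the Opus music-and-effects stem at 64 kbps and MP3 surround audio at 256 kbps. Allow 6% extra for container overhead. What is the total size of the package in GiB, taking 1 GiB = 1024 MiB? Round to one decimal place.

Audio total: 64 + 256 = 320 kbps = 0.320 Mbps.
TV episode: 8.360 Mbps × 3120 s × 1.06 = 27648.2 Mb
time-lapse clip: 35.090 Mbps × 120 s × 1.06 = 4463.4 Mb
documentary: 4.760 Mbps × 3000 s × 1.06 = 15136.8 Mb
Total: 47248.4 Mb = 5906.1 MB.
= 5.500 GiB.

5.5 GiB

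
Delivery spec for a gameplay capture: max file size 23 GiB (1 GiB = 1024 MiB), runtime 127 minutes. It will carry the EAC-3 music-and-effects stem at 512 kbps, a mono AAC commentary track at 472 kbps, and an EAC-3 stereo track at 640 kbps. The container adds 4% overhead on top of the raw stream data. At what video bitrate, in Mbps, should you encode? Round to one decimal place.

Budget: 23 GiB = 197568.5 Mb.
Stream payload after overhead: 197568.5 / 1.04 = 189969.7 Mb.
127 min = 7620 s
Total bitrate budget: 189969.7 Mb / 7620 s = 24.930 Mbps.
Audio total: 512 + 472 + 640 = 1624 kbps = 1.624 Mbps.
Video: 24.930 − 1.624 = 23.306 Mbps.

23.3 Mbps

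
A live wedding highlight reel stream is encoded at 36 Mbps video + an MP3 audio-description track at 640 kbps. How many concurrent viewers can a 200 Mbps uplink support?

5

Audio: 640 kbps = 0.640 Mbps.
Per-viewer media rate: 36.640 Mbps.
200 Mbps = 200.0 Mbps; 200.0 / 36.640 = 5.46 → 5 viewers.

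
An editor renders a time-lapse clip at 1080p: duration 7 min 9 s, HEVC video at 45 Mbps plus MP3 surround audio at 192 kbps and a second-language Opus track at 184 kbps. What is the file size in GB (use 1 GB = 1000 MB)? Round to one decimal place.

7 min 9 s = 429 s
Audio total: 192 + 184 = 376 kbps = 0.376 Mbps.
Total bitrate: 45 + 0.376 = 45.376 Mbps.
Stream data: 45.376 Mbps × 429 s = 19466.3 Mb.
19,466 Mb ÷ 8 = 2,433 MB → 2.433 GB.

2.4 GB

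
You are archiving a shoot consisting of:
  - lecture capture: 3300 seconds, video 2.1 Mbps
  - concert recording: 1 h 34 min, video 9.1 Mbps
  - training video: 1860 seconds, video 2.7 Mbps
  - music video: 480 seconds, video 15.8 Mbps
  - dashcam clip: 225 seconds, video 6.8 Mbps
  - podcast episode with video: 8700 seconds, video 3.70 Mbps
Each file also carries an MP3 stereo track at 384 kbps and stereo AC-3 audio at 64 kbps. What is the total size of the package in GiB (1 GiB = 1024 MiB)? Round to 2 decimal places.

Audio total: 384 + 64 = 448 kbps = 0.448 Mbps.
lecture capture: 2.548 Mbps × 3300 s = 8408.4 Mb
concert recording: 9.548 Mbps × 5640 s = 53850.7 Mb
training video: 3.148 Mbps × 1860 s = 5855.3 Mb
music video: 16.248 Mbps × 480 s = 7799.0 Mb
dashcam clip: 7.248 Mbps × 225 s = 1630.8 Mb
podcast episode with video: 4.148 Mbps × 8700 s = 36087.6 Mb
Total: 113631.8 Mb = 14204.0 MB.
= 13.23 GiB.

13.23 GiB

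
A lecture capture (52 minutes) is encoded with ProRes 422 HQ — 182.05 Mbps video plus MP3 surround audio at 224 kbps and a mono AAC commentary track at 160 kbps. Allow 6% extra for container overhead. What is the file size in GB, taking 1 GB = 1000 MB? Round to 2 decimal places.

75.42 GB

52 min = 3120 s
Audio total: 224 + 160 = 384 kbps = 0.384 Mbps.
Total bitrate: 182.05 + 0.384 = 182.434 Mbps.
Stream data: 182.434 Mbps × 3120 s = 569194.1 Mb.
With 6% container overhead: ×1.06.
603,346 Mb ÷ 8 = 75,418 MB → 75.42 GB.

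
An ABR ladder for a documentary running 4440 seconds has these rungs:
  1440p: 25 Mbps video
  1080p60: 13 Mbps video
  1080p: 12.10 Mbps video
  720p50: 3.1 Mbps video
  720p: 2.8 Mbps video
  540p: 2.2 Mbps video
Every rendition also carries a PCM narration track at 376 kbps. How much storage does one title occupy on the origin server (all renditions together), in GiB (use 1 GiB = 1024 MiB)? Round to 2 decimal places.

31.25 GiB

Audio: 376 kbps = 0.376 Mbps.
Sum of rendition bitrates: (25+0.376) + (13+0.376) + (12.10+0.376) + (3.1+0.376) + (2.8+0.376) + (2.2+0.376) = 60.456 Mbps.
× 4440 s = 268,425 Mb = 33,553 MB = 31.25 GiB.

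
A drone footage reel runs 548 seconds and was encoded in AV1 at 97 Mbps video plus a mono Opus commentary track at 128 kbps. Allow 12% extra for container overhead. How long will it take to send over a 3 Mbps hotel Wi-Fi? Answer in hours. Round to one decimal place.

5.5 hours

Audio: 128 kbps = 0.128 Mbps.
Total bitrate: 97.128 Mbps.
File: 97.128 Mbps × 548 s = 53226.1 Mb.
With 12% container overhead: ×1.12. → 59613.3 Mb.
At 3 Mbps: 59613.3 / 3 = 19871.1 s ≈ 5.52 hours.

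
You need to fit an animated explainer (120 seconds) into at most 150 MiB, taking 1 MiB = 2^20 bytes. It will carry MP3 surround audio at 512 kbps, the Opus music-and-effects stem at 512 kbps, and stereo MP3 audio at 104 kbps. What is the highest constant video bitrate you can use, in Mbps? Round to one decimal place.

Budget: 150 MiB = 1258.3 Mb.
Total bitrate budget: 1258.3 Mb / 120 s = 10.486 Mbps.
Audio total: 512 + 512 + 104 = 1128 kbps = 1.128 Mbps.
Video: 10.486 − 1.128 = 9.358 Mbps.

9.4 Mbps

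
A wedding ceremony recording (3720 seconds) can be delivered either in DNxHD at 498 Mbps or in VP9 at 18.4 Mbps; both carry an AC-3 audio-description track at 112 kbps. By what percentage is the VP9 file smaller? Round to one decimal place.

Audio: 112 kbps = 0.112 Mbps.
DNxHD: 498.112 Mbps × 3720 s = 1852976.6 Mb = 231.622 GB.
VP9: 18.512 Mbps × 3720 s = 68864.6 Mb = 8.608 GB.
Reduction: (1 − 8.608/231.622) × 100 = 96.28%.

96.3%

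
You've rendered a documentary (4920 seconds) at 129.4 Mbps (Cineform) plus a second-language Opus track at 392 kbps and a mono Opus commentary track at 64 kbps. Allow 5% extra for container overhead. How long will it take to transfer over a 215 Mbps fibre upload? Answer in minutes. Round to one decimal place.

52.0 minutes

Audio total: 392 + 64 = 456 kbps = 0.456 Mbps.
Total bitrate: 129.856 Mbps.
File: 129.856 Mbps × 4920 s = 638891.5 Mb.
With 5% container overhead: ×1.05. → 670836.1 Mb.
At 215 Mbps: 670836.1 / 215 = 3120.2 s ≈ 52 minutes.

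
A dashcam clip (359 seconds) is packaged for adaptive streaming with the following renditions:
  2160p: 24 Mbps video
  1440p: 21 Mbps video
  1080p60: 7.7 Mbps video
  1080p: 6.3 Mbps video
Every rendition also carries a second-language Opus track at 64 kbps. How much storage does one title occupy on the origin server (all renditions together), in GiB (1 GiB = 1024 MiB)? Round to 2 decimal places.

2.48 GiB

Audio: 64 kbps = 0.064 Mbps.
Sum of rendition bitrates: (24+0.064) + (21+0.064) + (7.7+0.064) + (6.3+0.064) = 59.256 Mbps.
× 359 s = 21,273 Mb = 2,659 MB = 2.476 GiB.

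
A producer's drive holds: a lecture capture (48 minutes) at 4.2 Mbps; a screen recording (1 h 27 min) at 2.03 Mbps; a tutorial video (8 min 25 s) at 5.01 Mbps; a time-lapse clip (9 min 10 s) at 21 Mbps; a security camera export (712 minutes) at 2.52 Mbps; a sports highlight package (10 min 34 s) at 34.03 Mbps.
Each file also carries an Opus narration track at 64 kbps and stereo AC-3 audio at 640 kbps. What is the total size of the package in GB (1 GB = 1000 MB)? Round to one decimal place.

25.4 GB

Audio total: 64 + 640 = 704 kbps = 0.704 Mbps.
lecture capture: 4.904 Mbps × 2880 s = 14123.5 Mb
screen recording: 2.734 Mbps × 5220 s = 14271.5 Mb
tutorial video: 5.714 Mbps × 505 s = 2885.6 Mb
time-lapse clip: 21.704 Mbps × 550 s = 11937.2 Mb
security camera export: 3.224 Mbps × 42720 s = 137729.3 Mb
sports highlight package: 34.734 Mbps × 634 s = 22021.4 Mb
Total: 202968.4 Mb = 25371.1 MB.
= 25.37 GB.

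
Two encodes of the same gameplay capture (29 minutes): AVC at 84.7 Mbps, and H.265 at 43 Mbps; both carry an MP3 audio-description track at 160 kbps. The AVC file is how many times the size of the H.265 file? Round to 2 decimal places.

29 min = 1740 s
Audio: 160 kbps = 0.160 Mbps.
AVC: 84.860 Mbps × 1740 s = 147656.4 Mb = 18.457 GB.
H.265: 43.160 Mbps × 1740 s = 75098.4 Mb = 9.387 GB.
Ratio: 18.457 / 9.387 = 1.966.

1.97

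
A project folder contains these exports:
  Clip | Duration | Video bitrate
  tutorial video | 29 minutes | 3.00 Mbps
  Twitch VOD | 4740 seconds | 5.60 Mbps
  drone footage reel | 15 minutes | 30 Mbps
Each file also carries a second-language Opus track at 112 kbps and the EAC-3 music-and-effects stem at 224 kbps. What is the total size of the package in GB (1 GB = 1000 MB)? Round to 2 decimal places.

Audio total: 112 + 224 = 336 kbps = 0.336 Mbps.
tutorial video: 3.336 Mbps × 1740 s = 5804.6 Mb
Twitch VOD: 5.936 Mbps × 4740 s = 28136.6 Mb
drone footage reel: 30.336 Mbps × 900 s = 27302.4 Mb
Total: 61243.7 Mb = 7655.5 MB.
= 7.655 GB.

7.66 GB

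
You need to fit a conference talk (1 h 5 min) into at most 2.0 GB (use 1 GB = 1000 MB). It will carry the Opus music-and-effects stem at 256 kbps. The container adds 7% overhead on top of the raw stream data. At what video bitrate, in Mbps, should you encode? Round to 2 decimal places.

Budget: 2.0 GB = 16000.0 Mb.
Stream payload after overhead: 16000.0 / 1.07 = 14953.3 Mb.
1 h 5 min = 65 min = 3900 s
Total bitrate budget: 14953.3 Mb / 3900 s = 3.834 Mbps.
Audio: 256 kbps = 0.256 Mbps.
Video: 3.834 − 0.256 = 3.578 Mbps.

3.58 Mbps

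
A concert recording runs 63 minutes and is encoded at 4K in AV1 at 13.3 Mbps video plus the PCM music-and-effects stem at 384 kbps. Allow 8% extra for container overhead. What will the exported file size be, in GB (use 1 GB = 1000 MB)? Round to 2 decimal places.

6.98 GB

63 min = 3780 s
Audio: 384 kbps = 0.384 Mbps.
Total bitrate: 13.3 + 0.384 = 13.684 Mbps.
Stream data: 13.684 Mbps × 3780 s = 51725.5 Mb.
With 8% container overhead: ×1.08.
55,864 Mb ÷ 8 = 6,983 MB → 6.983 GB.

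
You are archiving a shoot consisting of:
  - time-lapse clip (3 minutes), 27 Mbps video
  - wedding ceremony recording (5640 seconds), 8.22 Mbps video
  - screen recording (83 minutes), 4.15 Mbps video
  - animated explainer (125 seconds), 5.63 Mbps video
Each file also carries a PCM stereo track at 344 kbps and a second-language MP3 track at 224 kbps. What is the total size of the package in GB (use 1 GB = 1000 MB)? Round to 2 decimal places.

Audio total: 344 + 224 = 568 kbps = 0.568 Mbps.
time-lapse clip: 27.568 Mbps × 180 s = 4962.2 Mb
wedding ceremony recording: 8.788 Mbps × 5640 s = 49564.3 Mb
screen recording: 4.718 Mbps × 4980 s = 23495.6 Mb
animated explainer: 6.198 Mbps × 125 s = 774.8 Mb
Total: 78796.9 Mb = 9849.6 MB.
= 9.850 GB.

9.85 GB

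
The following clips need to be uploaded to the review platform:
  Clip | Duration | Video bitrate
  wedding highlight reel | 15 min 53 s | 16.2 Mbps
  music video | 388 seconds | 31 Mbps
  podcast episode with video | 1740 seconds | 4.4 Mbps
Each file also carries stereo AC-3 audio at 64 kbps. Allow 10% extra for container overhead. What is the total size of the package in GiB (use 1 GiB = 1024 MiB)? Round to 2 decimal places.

4.52 GiB

Audio: 64 kbps = 0.064 Mbps.
wedding highlight reel: 16.264 Mbps × 953 s × 1.10 = 17049.6 Mb
music video: 31.064 Mbps × 388 s × 1.10 = 13258.1 Mb
podcast episode with video: 4.464 Mbps × 1740 s × 1.10 = 8544.1 Mb
Total: 38851.8 Mb = 4856.5 MB.
= 4.523 GiB.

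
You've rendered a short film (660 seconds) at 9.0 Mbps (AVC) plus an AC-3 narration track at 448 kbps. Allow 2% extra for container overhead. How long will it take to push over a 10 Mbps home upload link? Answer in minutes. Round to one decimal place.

Audio: 448 kbps = 0.448 Mbps.
Total bitrate: 9.448 Mbps.
File: 9.448 Mbps × 660 s = 6235.7 Mb.
With 2% container overhead: ×1.02. → 6360.4 Mb.
At 10 Mbps: 6360.4 / 10 = 636.0 s ≈ 10.6 minutes.

10.6 minutes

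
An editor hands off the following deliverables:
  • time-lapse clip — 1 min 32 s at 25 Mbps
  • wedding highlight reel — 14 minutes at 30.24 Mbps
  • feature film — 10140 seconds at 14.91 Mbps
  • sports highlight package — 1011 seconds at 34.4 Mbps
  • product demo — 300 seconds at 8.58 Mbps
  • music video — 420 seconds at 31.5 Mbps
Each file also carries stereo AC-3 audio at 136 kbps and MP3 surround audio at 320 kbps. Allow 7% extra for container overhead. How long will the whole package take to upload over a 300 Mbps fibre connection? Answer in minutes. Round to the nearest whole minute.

Audio total: 136 + 320 = 456 kbps = 0.456 Mbps.
time-lapse clip: 25.456 Mbps × 92 s × 1.07 = 2505.9 Mb
wedding highlight reel: 30.696 Mbps × 840 s × 1.07 = 27589.6 Mb
feature film: 15.366 Mbps × 10140 s × 1.07 = 166718.0 Mb
sports highlight package: 34.856 Mbps × 1011 s × 1.07 = 37706.2 Mb
product demo: 9.036 Mbps × 300 s × 1.07 = 2900.6 Mb
music video: 31.956 Mbps × 420 s × 1.07 = 14361.0 Mb
Total: 251781.2 Mb = 31472.7 MB.
At 300 Mbps: 251781.2 / 300 = 839 s ≈ 14 minutes.

14 minutes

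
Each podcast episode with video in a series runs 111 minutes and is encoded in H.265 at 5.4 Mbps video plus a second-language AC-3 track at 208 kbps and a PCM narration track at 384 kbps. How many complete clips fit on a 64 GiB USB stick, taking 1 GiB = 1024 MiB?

111 min = 6660 s
Audio total: 208 + 384 = 592 kbps = 0.592 Mbps.
Total bitrate: 5.992 Mbps.
Per item: 5.992 Mbps × 6660 s = 39,907 Mb = 4,988 MB.
Capacity: 64 GiB = 549,756 Mb; 13.78 items → 13 complete.

13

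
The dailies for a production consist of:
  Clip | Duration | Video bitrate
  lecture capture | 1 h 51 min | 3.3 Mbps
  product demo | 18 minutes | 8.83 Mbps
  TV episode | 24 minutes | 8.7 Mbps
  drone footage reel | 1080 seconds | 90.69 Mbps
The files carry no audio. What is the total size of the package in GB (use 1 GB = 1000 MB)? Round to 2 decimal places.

17.75 GB

lecture capture: 3.300 Mbps × 6660 s = 21978.0 Mb
product demo: 8.830 Mbps × 1080 s = 9536.4 Mb
TV episode: 8.700 Mbps × 1440 s = 12528.0 Mb
drone footage reel: 90.690 Mbps × 1080 s = 97945.2 Mb
Total: 141987.6 Mb = 17748.5 MB.
= 17.75 GB.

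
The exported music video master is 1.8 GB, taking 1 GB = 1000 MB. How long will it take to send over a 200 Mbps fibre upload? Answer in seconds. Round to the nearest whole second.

72 seconds

File: 1.8 GB = 14400.0 Mb.
At 200 Mbps: 14400.0 / 200 = 72.0 s ≈ 72 seconds.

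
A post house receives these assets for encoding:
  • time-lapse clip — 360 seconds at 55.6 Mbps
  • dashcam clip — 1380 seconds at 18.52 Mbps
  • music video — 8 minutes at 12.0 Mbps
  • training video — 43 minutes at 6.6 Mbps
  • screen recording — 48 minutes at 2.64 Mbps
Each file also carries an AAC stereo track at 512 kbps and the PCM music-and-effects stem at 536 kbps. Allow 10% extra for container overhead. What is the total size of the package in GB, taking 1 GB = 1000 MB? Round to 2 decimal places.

11.55 GB

Audio total: 512 + 536 = 1048 kbps = 1.048 Mbps.
time-lapse clip: 56.648 Mbps × 360 s × 1.10 = 22432.6 Mb
dashcam clip: 19.568 Mbps × 1380 s × 1.10 = 29704.2 Mb
music video: 13.048 Mbps × 480 s × 1.10 = 6889.3 Mb
training video: 7.648 Mbps × 2580 s × 1.10 = 21705.0 Mb
screen recording: 3.688 Mbps × 2880 s × 1.10 = 11683.6 Mb
Total: 92414.8 Mb = 11551.8 MB.
= 11.55 GB.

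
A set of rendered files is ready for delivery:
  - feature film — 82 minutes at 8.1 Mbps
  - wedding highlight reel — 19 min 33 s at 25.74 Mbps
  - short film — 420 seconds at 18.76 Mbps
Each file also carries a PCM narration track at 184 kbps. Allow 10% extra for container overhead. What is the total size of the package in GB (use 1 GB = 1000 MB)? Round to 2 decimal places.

10.88 GB

Audio: 184 kbps = 0.184 Mbps.
feature film: 8.284 Mbps × 4920 s × 1.10 = 44833.0 Mb
wedding highlight reel: 25.924 Mbps × 1173 s × 1.10 = 33449.7 Mb
short film: 18.944 Mbps × 420 s × 1.10 = 8752.1 Mb
Total: 87034.9 Mb = 10879.4 MB.
= 10.88 GB.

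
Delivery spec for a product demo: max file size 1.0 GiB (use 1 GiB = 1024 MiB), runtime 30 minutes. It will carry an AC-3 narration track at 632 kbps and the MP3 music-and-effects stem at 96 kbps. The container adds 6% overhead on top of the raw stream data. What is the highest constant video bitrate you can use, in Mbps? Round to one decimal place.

Budget: 1.0 GiB = 8589.9 Mb.
Stream payload after overhead: 8589.9 / 1.06 = 8103.7 Mb.
30 min = 1800 s
Total bitrate budget: 8103.7 Mb / 1800 s = 4.502 Mbps.
Audio total: 632 + 96 = 728 kbps = 0.728 Mbps.
Video: 4.502 − 0.728 = 3.774 Mbps.

3.8 Mbps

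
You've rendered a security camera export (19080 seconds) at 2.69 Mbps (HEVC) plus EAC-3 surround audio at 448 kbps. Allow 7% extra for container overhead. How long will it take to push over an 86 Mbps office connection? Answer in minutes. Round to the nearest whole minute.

12 minutes

Audio: 448 kbps = 0.448 Mbps.
Total bitrate: 3.138 Mbps.
File: 3.138 Mbps × 19080 s = 59873.0 Mb.
With 7% container overhead: ×1.07. → 64064.2 Mb.
At 86 Mbps: 64064.2 / 86 = 744.9 s ≈ 12.4 minutes.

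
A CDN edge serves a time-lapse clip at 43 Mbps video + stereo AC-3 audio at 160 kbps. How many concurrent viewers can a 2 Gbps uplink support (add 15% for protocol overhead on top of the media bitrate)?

40

Audio: 160 kbps = 0.160 Mbps.
Per-viewer media rate: 43.160 Mbps.
On the wire with 15% overhead: 49.634 Mbps.
2 Gbps = 2,000 Mbps; 2,000 / 49.634 = 40.29 → 40 viewers.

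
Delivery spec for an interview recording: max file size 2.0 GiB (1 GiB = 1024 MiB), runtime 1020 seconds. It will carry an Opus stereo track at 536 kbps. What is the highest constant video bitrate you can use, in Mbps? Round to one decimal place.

Budget: 2.0 GiB = 17179.9 Mb.
Total bitrate budget: 17179.9 Mb / 1020 s = 16.843 Mbps.
Audio: 536 kbps = 0.536 Mbps.
Video: 16.843 − 0.536 = 16.307 Mbps.

16.3 Mbps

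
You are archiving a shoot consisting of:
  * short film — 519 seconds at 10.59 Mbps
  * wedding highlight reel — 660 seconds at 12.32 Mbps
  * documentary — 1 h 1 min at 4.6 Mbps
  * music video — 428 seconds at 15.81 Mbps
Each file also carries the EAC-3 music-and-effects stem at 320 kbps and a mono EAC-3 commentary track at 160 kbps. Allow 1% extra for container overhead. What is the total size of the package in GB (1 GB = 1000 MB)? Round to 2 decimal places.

Audio total: 320 + 160 = 480 kbps = 0.480 Mbps.
short film: 11.070 Mbps × 519 s × 1.01 = 5802.8 Mb
wedding highlight reel: 12.800 Mbps × 660 s × 1.01 = 8532.5 Mb
documentary: 5.080 Mbps × 3660 s × 1.01 = 18778.7 Mb
music video: 16.290 Mbps × 428 s × 1.01 = 7041.8 Mb
Total: 40155.8 Mb = 5019.5 MB.
= 5.019 GB.

5.02 GB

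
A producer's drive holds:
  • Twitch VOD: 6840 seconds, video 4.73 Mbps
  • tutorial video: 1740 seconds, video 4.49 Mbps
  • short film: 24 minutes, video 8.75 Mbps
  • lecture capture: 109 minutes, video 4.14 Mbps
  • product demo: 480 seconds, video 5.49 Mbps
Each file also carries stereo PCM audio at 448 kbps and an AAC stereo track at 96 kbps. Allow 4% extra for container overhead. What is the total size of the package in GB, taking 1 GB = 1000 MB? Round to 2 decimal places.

11.93 GB

Audio total: 448 + 96 = 544 kbps = 0.544 Mbps.
Twitch VOD: 5.274 Mbps × 6840 s × 1.04 = 37517.1 Mb
tutorial video: 5.034 Mbps × 1740 s × 1.04 = 9109.5 Mb
short film: 9.294 Mbps × 1440 s × 1.04 = 13918.7 Mb
lecture capture: 4.684 Mbps × 6540 s × 1.04 = 31858.7 Mb
product demo: 6.034 Mbps × 480 s × 1.04 = 3012.2 Mb
Total: 95416.2 Mb = 11927.0 MB.
= 11.93 GB.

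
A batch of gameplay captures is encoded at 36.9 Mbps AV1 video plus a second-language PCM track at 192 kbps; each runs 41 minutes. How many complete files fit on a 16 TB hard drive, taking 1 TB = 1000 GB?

1402

41 min = 2460 s
Audio: 192 kbps = 0.192 Mbps.
Total bitrate: 37.092 Mbps.
Per item: 37.092 Mbps × 2460 s = 91,246 Mb = 11,406 MB.
Capacity: 16 TB = 128,000,000 Mb; 1402.80 items → 1402 complete.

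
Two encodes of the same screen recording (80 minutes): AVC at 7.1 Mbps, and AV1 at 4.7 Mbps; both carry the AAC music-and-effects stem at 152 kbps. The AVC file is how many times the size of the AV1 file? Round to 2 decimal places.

1.49

80 min = 4800 s
Audio: 152 kbps = 0.152 Mbps.
AVC: 7.252 Mbps × 4800 s = 34809.6 Mb = 4.351 GB.
AV1: 4.852 Mbps × 4800 s = 23289.6 Mb = 2.911 GB.
Ratio: 4.351 / 2.911 = 1.495.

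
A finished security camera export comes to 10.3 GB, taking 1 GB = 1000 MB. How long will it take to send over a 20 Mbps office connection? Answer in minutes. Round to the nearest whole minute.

File: 10.3 GB = 82400.0 Mb.
At 20 Mbps: 82400.0 / 20 = 4120.0 s ≈ 68.7 minutes.

69 minutes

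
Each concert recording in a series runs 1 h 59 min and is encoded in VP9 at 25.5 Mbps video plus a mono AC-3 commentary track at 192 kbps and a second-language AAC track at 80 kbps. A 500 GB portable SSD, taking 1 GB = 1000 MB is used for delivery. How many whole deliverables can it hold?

1 h 59 min = 119 min = 7140 s
Audio total: 192 + 80 = 272 kbps = 0.272 Mbps.
Total bitrate: 25.772 Mbps.
Per item: 25.772 Mbps × 7140 s = 184,012 Mb = 23,002 MB.
Capacity: 500 GB = 4,000,000 Mb; 21.74 items → 21 complete.

21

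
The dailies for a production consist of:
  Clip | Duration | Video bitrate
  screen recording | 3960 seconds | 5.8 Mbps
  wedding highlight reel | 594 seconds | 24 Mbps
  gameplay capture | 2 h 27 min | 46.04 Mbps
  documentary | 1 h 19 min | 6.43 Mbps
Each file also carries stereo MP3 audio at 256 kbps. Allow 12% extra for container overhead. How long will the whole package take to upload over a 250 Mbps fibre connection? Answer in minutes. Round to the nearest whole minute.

Audio: 256 kbps = 0.256 Mbps.
screen recording: 6.056 Mbps × 3960 s × 1.12 = 26859.6 Mb
wedding highlight reel: 24.256 Mbps × 594 s × 1.12 = 16137.0 Mb
gameplay capture: 46.296 Mbps × 8820 s × 1.12 = 457330.4 Mb
documentary: 6.686 Mbps × 4740 s × 1.12 = 35494.6 Mb
Total: 535821.6 Mb = 66977.7 MB.
At 250 Mbps: 535821.6 / 250 = 2143 s ≈ 35.7 minutes.

36 minutes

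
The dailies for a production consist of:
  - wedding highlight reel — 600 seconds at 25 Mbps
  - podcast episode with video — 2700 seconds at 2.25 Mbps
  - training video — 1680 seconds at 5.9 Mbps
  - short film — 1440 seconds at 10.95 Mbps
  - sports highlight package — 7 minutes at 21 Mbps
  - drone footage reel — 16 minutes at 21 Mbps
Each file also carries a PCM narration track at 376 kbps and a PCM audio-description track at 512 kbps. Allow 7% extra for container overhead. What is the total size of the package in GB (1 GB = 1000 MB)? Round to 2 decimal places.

11.06 GB

Audio total: 376 + 512 = 888 kbps = 0.888 Mbps.
wedding highlight reel: 25.888 Mbps × 600 s × 1.07 = 16620.1 Mb
podcast episode with video: 3.138 Mbps × 2700 s × 1.07 = 9065.7 Mb
training video: 6.788 Mbps × 1680 s × 1.07 = 12202.1 Mb
short film: 11.838 Mbps × 1440 s × 1.07 = 18240.0 Mb
sports highlight package: 21.888 Mbps × 420 s × 1.07 = 9836.5 Mb
drone footage reel: 21.888 Mbps × 960 s × 1.07 = 22483.4 Mb
Total: 88447.7 Mb = 11056.0 MB.
= 11.06 GB.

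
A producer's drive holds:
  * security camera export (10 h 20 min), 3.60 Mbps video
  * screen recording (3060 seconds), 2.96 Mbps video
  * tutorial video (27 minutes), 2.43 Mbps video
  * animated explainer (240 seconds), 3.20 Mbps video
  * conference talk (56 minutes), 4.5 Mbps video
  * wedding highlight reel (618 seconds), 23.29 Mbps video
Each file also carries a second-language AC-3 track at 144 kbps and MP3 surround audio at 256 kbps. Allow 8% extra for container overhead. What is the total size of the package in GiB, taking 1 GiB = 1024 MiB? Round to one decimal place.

Audio total: 144 + 256 = 400 kbps = 0.400 Mbps.
security camera export: 4.000 Mbps × 37200 s × 1.08 = 160704.0 Mb
screen recording: 3.360 Mbps × 3060 s × 1.08 = 11104.1 Mb
tutorial video: 2.830 Mbps × 1620 s × 1.08 = 4951.4 Mb
animated explainer: 3.600 Mbps × 240 s × 1.08 = 933.1 Mb
conference talk: 4.900 Mbps × 3360 s × 1.08 = 17781.1 Mb
wedding highlight reel: 23.690 Mbps × 618 s × 1.08 = 15811.7 Mb
Total: 211285.4 Mb = 26410.7 MB.
= 24.60 GiB.

24.6 GiB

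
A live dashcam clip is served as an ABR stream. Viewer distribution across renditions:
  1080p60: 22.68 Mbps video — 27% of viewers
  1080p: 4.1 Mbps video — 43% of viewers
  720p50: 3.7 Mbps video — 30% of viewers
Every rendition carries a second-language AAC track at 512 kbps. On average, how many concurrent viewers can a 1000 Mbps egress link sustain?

105

Audio: 512 kbps = 0.512 Mbps.
Average per-viewer bitrate: 0.27×23.192 + 0.43×4.612 + 0.30×4.212 = 9.509 Mbps.
1000 Mbps = 1,000 Mbps; 1,000 / 9.509 = 105.17 → 105.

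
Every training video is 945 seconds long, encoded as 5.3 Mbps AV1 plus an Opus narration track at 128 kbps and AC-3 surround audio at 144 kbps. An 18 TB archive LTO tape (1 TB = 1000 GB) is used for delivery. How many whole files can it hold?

Audio total: 128 + 144 = 272 kbps = 0.272 Mbps.
Total bitrate: 5.572 Mbps.
Per item: 5.572 Mbps × 945 s = 5,266 Mb = 658.2 MB.
Capacity: 18 TB = 144,000,000 Mb; 27347.62 items → 27347 complete.

27347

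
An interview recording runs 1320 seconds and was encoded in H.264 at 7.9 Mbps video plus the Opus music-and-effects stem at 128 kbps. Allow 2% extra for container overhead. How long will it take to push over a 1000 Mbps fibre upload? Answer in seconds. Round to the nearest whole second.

Audio: 128 kbps = 0.128 Mbps.
Total bitrate: 8.028 Mbps.
File: 8.028 Mbps × 1320 s = 10597.0 Mb.
With 2% container overhead: ×1.02. → 10808.9 Mb.
At 1000 Mbps: 10808.9 / 1000 = 10.8 s ≈ 10.8 seconds.

11 seconds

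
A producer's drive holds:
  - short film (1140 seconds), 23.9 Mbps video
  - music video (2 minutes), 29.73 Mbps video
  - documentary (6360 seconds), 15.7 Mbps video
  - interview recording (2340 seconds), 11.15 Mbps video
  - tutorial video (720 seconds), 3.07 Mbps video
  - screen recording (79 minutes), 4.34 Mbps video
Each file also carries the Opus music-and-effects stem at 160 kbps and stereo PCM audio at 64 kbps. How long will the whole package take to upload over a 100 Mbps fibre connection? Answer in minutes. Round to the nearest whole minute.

30 minutes

Audio total: 160 + 64 = 224 kbps = 0.224 Mbps.
short film: 24.124 Mbps × 1140 s = 27501.4 Mb
music video: 29.954 Mbps × 120 s = 3594.5 Mb
documentary: 15.924 Mbps × 6360 s = 101276.6 Mb
interview recording: 11.374 Mbps × 2340 s = 26615.2 Mb
tutorial video: 3.294 Mbps × 720 s = 2371.7 Mb
screen recording: 4.564 Mbps × 4740 s = 21633.4 Mb
Total: 182992.7 Mb = 22874.1 MB.
At 100 Mbps: 182992.7 / 100 = 1830 s ≈ 30.5 minutes.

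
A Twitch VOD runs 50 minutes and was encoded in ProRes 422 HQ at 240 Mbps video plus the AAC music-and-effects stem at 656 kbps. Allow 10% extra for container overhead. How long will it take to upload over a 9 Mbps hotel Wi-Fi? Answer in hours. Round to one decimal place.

24.5 hours

50 min = 3000 s
Audio: 656 kbps = 0.656 Mbps.
Total bitrate: 240.656 Mbps.
File: 240.656 Mbps × 3000 s = 721968.0 Mb.
With 10% container overhead: ×1.10. → 794164.8 Mb.
At 9 Mbps: 794164.8 / 9 = 88240.5 s ≈ 24.5 hours.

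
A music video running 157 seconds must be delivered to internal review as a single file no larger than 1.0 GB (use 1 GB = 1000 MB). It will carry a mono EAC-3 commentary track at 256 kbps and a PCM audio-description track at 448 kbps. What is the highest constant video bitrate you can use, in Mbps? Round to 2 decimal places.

50.25 Mbps

Budget: 1.0 GB = 8000.0 Mb.
Total bitrate budget: 8000.0 Mb / 157 s = 50.955 Mbps.
Audio total: 256 + 448 = 704 kbps = 0.704 Mbps.
Video: 50.955 − 0.704 = 50.251 Mbps.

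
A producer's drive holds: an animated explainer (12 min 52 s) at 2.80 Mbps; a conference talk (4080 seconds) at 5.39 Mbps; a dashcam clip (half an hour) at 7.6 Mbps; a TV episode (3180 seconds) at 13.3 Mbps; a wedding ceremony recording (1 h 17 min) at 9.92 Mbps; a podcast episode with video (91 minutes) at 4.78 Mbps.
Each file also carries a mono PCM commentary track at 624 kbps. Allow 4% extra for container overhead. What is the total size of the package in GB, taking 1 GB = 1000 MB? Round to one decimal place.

21.4 GB

Audio: 624 kbps = 0.624 Mbps.
animated explainer: 3.424 Mbps × 772 s × 1.04 = 2749.1 Mb
conference talk: 6.014 Mbps × 4080 s × 1.04 = 25518.6 Mb
dashcam clip: 8.224 Mbps × 1800 s × 1.04 = 15395.3 Mb
TV episode: 13.924 Mbps × 3180 s × 1.04 = 46049.5 Mb
wedding ceremony recording: 10.544 Mbps × 4620 s × 1.04 = 50661.8 Mb
podcast episode with video: 5.404 Mbps × 5460 s × 1.04 = 30686.1 Mb
Total: 171060.3 Mb = 21382.5 MB.
= 21.38 GB.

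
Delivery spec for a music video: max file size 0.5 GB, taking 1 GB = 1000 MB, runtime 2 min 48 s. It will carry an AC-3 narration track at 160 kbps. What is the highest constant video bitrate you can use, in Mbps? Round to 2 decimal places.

23.65 Mbps

Budget: 0.5 GB = 4000.0 Mb.
2 min 48 s = 168 s
Total bitrate budget: 4000.0 Mb / 168 s = 23.810 Mbps.
Audio: 160 kbps = 0.160 Mbps.
Video: 23.810 − 0.160 = 23.650 Mbps.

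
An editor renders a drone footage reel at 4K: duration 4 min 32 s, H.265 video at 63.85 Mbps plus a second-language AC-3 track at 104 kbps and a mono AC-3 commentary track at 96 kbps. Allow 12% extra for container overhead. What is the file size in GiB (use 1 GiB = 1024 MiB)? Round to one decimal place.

2.3 GiB

4 min 32 s = 272 s
Audio total: 104 + 96 = 200 kbps = 0.200 Mbps.
Total bitrate: 63.85 + 0.200 = 64.050 Mbps.
Stream data: 64.050 Mbps × 272 s = 17421.6 Mb.
With 12% container overhead: ×1.12.
19,512 Mb = 2,439,024,000 bytes ÷ 1,073,741,824 = 2.272 GiB.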